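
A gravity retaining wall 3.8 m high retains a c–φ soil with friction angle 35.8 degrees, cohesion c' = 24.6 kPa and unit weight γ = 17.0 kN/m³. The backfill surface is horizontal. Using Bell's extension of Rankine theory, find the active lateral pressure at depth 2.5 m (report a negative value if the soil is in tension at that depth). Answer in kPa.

-14.0 kPa

K_a = (1 − sin φ)/(1 + sin φ) = 0.2619.
σ_a = K_a γ z − 2c√K_a = 0.2619×17.0×2.5 − 2×24.6×0.5117 = -14.05 kPa.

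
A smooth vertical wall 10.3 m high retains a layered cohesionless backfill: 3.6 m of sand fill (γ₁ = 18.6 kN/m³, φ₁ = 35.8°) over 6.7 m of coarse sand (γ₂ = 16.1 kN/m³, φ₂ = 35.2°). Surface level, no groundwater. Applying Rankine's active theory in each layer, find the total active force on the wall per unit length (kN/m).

249 kN/m

K_a1 = tan²(45°−35.8°/2) = 0.2619; K_a2 = tan²(45°−35.2°/2) = 0.2687.
Layer 1: σ at base = K_a1 γ₁ h₁ = 17.53 kPa; P₁ = ½×17.53×3.6 = 31.56.
Layer 2: σ_v at top = γ₁h₁ = 66.96; σ_h top = K_a2×66.96 = 17.99; σ_h base = K_a2×(66.96+16.1×6.7) = 46.97.
P₂ = ½(17.99+46.97)×6.7 = 217.6. Total P_a = 31.56+217.6 = 249.2 kN/m.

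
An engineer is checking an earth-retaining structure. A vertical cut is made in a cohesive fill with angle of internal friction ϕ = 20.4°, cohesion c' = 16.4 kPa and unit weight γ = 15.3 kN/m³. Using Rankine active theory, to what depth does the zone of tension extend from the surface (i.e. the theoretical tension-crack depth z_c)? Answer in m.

K_a = tan²(45° − 20.4°/2) = 0.4831; √K_a = 0.6950.
The active pressure is zero where K_a γ z = 2c√K_a, so z_c = 2c/(γ√K_a) = 2×16.4/(15.3×0.6950) = 3.085 m.

3.08 m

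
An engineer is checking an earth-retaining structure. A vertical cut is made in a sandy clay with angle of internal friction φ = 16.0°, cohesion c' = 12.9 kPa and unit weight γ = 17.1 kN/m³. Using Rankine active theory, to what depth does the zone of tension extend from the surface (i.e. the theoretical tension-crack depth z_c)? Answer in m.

2.00 m

K_a = tan²(45° − 16.0°/2) = 0.5678; √K_a = 0.7536.
The active pressure is zero where K_a γ z = 2c√K_a, so z_c = 2c/(γ√K_a) = 2×12.9/(17.1×0.7536) = 2.002 m.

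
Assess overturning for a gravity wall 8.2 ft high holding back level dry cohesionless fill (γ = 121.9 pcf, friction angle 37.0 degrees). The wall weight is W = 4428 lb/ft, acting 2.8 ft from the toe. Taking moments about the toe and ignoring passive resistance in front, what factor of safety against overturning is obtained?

K_a = tan²(45° − 37.0°/2) = 0.2486.
P_a = ½K_aγH² = 0.5×0.2486×121.9×8.2² = 1019 lb/ft, acting at H/3 = 2.733 ft above the base.
Overturning moment M_o = P_a × H/3 = 1019 × 2.733 = 2785.
Resisting moment M_r = W × 2.8 = 4428 × 2.8 = 12400.
FS_overturning = M_r/M_o = 12400/2785 = 4.452.

4.45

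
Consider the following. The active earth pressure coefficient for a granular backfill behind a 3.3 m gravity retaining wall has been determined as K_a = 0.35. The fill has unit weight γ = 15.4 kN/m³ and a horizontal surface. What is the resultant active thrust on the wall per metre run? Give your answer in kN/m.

29.3 kN/m

P = ½ K_a γ H² = 0.5 × 0.35 × 15.4 × 3.3² = 29.35 kN/m.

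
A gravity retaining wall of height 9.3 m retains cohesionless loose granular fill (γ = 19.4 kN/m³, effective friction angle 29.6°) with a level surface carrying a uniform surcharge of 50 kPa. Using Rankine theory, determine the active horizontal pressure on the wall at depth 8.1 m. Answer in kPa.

K_a = (1 − sin φ)/(1 + sin φ) = 0.3387.
σ_v = γz + q = 19.4 × 8.1 + 50 = 207.1 kPa.
σ_h = K_a σ_v = 0.3387 × 207.1 = 70.17 kPa.

70.2 kPa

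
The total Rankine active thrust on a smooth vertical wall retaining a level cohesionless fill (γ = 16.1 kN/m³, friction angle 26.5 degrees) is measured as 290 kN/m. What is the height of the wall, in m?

K_a = 0.3829. P_a = ½ K_a γ H² ⇒ H = √(2P_a/(K_a γ)).
H = √(2×290/(0.3829×16.1)) = 9.699 m.

9.70 m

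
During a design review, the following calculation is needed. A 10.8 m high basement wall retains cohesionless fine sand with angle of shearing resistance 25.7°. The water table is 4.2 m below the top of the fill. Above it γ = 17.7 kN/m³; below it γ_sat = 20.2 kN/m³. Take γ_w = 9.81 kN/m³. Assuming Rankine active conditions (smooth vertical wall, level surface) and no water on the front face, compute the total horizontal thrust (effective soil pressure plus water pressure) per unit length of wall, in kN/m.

K_a = tan²(45° − φ/2) = 0.3950.
γ' = 20.2 − 9.81 = 10.39 kN/m³. Depth below WT = 6.6 m.
σ'_h at WT = K_a γ d_w = 29.37 kPa; at base = 29.37 + K_a γ' × 6.6 = 56.46 kPa.
P₁ (0–4.2 m) = ½×29.37×4.2 = 61.67. P₂ (4.2–10.8 m) = ½(29.37+56.46)×6.6 = 283.2.
P_w = ½ γ_w h₂² = 0.5×9.81×6.6² = 213.7. Total = 61.67+283.2+213.7 = 558.5 kN/m.

559 kN/m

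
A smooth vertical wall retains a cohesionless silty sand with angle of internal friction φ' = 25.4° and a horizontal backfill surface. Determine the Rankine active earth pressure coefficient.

K_a = (1 − sin φ)/(1 + sin φ) = (1 − sin 25.4°)/(1 + sin 25.4°) = 0.3996.

0.400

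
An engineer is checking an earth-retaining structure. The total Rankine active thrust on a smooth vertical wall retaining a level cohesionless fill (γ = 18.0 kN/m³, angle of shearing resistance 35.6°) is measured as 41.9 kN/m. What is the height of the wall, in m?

K_a = 0.2641. P_a = ½ K_a γ H² ⇒ H = √(2P_a/(K_a γ)).
H = √(2×41.9/(0.2641×18.0)) = 4.198 m.

4.20 m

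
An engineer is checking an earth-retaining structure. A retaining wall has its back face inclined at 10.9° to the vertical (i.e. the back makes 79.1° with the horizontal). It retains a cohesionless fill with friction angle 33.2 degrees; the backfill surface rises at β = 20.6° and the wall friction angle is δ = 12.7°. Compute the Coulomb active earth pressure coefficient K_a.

K_a = sin²(α+φ) / [sin²α · sin(α−δ) · (1 + √{sin(φ+δ)sin(φ−β) / (sin(α−δ)sin(α+β))})²].
With α = 79.1°, φ = 33.2°, δ = 12.7°, β = 20.6°: K_a = 0.4829.

0.483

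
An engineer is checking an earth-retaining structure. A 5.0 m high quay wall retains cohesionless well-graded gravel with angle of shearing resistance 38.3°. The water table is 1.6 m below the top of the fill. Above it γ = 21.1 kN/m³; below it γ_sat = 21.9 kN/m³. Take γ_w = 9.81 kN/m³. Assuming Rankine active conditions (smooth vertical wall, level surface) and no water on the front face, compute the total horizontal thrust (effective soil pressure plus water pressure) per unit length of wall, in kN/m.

K_a = tan²(45° − φ/2) = 0.2347.
γ' = 21.9 − 9.81 = 12.09 kN/m³. Depth below WT = 3.4 m.
σ'_h at WT = K_a γ d_w = 7.925 kPa; at base = 7.925 + K_a γ' × 3.4 = 17.57 kPa.
P₁ (0–1.6 m) = ½×7.925×1.6 = 6.340. P₂ (1.6–5.0 m) = ½(7.925+17.57)×3.4 = 43.35.
P_w = ½ γ_w h₂² = 0.5×9.81×3.4² = 56.70. Total = 6.340+43.35+56.70 = 106.4 kN/m.

106 kN/m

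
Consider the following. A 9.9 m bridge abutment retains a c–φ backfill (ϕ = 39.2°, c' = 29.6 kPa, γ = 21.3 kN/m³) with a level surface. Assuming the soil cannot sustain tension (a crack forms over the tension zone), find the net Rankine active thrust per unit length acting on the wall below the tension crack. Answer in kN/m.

K_a = 0.2255; √K_a = 0.4748.
Tension-crack depth z_c = 2c/(γ√K_a) = 2×29.6/(21.3×0.4748) = 5.853 m.
σ_a at base = K_a γ H − 2c√K_a = 0.2255×21.3×9.9 − 2×29.6×0.4748 = 19.43 kPa.
P_a = ½ × 19.43 × (H − z_c) = 0.5×19.43×4.047 = 39.32 kN/m.

39.3 kN/m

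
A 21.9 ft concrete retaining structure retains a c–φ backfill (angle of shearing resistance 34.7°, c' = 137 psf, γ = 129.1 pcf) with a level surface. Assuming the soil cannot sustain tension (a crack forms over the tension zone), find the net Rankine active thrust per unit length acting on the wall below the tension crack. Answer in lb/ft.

K_a = 0.2745; √K_a = 0.5239.
Tension-crack depth z_c = 2c/(γ√K_a) = 2×137/(129.1×0.5239) = 4.051 ft.
σ_a at base = K_a γ H − 2c√K_a = 0.2745×129.1×21.9 − 2×137×0.5239 = 632.5 psf.
P_a = ½ × 632.5 × (H − z_c) = 0.5×632.5×17.85 = 5644 lb/ft.

5640 lb/ft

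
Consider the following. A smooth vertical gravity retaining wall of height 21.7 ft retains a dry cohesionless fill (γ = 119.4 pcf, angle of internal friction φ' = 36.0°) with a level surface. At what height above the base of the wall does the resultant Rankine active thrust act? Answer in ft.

7.23 ft

K_a = 0.2596.
The pressure distribution is triangular, so the resultant acts at H/3 above the base = 21.7/3 = 7.233 ft.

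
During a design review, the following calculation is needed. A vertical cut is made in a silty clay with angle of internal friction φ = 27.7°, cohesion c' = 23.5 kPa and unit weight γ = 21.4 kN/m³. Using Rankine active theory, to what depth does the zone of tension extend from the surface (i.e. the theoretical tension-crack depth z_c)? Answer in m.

3.63 m

K_a = tan²(45° − 27.7°/2) = 0.3653; √K_a = 0.6044.
The active pressure is zero where K_a γ z = 2c√K_a, so z_c = 2c/(γ√K_a) = 2×23.5/(21.4×0.6044) = 3.634 m.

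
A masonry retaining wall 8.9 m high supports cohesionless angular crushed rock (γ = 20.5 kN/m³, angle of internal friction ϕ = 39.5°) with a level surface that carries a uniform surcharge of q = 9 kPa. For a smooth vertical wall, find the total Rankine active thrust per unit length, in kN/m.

K_a = tan²(45° − φ/2) = 0.2224.
Soil triangle: ½ K_a γ H² = 0.5×0.2224×20.5×8.9² = 180.6 kN/m.
Surcharge rectangle: K_a q H = 0.2224×9×8.9 = 17.82 kN/m.
Total = 180.6 + 17.82 = 198.4 kN/m.

198 kN/m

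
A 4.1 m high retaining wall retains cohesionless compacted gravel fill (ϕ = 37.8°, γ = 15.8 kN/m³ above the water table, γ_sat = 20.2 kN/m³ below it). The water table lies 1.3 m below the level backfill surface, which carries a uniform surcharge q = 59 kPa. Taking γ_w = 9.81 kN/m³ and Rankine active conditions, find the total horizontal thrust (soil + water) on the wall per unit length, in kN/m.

K_a = tan²(45° − φ/2) = 0.2400.
γ' = 20.2 − 9.81 = 10.39 kN/m³. h₂ = H − d_w = 2.8 m.
σ'_h: at surface K_a·q = 14.16; at WT K_a(q+γd_w) = 19.09; at base K_a(q+γd_w+γ'h₂) = 26.07 kPa.
P₁ = ½(14.16+19.09)×1.3 = 21.61; P₂ = ½(19.09+26.07)×2.8 = 63.23; P_w = ½γ_w h₂² = 38.46.
Total = 21.61+63.23+38.46 = 123.3 kN/m.

123 kN/m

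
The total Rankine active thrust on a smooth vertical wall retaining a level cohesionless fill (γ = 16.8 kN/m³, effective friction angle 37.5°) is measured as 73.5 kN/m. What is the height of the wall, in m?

6.00 m

K_a = 0.2432. P_a = ½ K_a γ H² ⇒ H = √(2P_a/(K_a γ)).
H = √(2×73.5/(0.2432×16.8)) = 5.998 m.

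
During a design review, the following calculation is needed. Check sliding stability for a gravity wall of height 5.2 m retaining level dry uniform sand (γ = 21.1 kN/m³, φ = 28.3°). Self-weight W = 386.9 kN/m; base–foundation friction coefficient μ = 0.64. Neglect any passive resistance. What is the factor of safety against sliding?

K_a = tan²(45° − 28.3°/2) = 0.3568.
P_a = ½K_aγH² = 0.5×0.3568×21.1×5.2² = 101.8 kN/m, acting at H/3 = 1.733 m above the base.
FS_sliding = μW / P_a = 0.64×386.9 / 101.8 = 2.433.

2.43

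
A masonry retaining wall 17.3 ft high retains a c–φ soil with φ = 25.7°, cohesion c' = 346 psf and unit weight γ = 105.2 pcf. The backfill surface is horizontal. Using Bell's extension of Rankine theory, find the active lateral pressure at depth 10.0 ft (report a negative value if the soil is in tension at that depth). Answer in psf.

-19.4 psf

K_a = (1 − sin φ)/(1 + sin φ) = 0.3950.
σ_a = K_a γ z − 2c√K_a = 0.3950×105.2×10.0 − 2×346×0.6285 = -19.36 psf.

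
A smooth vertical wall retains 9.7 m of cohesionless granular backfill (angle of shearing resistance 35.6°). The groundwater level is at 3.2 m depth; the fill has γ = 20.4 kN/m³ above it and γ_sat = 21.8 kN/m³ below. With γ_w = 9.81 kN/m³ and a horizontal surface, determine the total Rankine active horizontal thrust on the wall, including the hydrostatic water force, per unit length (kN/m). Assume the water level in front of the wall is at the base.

414 kN/m

K_a = tan²(45° − φ/2) = 0.2641.
γ' = 21.8 − 9.81 = 11.99 kN/m³. Depth below WT = 6.5 m.
σ'_h at WT = K_a γ d_w = 17.24 kPa; at base = 17.24 + K_a γ' × 6.5 = 37.83 kPa.
P₁ (0–3.2 m) = ½×17.24×3.2 = 27.59. P₂ (3.2–9.7 m) = ½(17.24+37.83)×6.5 = 179.0.
P_w = ½ γ_w h₂² = 0.5×9.81×6.5² = 207.2. Total = 27.59+179.0+207.2 = 413.8 kN/m.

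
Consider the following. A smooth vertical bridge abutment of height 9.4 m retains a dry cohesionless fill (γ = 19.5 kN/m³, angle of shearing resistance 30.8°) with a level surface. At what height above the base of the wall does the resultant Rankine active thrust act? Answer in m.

3.13 m

K_a = 0.3227.
The pressure distribution is triangular, so the resultant acts at H/3 above the base = 9.4/3 = 3.133 m.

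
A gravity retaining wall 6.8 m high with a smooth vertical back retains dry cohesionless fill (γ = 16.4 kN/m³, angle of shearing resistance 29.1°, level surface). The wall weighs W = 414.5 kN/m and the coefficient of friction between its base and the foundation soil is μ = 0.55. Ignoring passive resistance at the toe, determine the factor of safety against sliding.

K_a = tan²(45° − 29.1°/2) = 0.3456.
P_a = ½K_aγH² = 0.5×0.3456×16.4×6.8² = 131.0 kN/m, acting at H/3 = 2.267 m above the base.
FS_sliding = μW / P_a = 0.55×414.5 / 131.0 = 1.740.

1.74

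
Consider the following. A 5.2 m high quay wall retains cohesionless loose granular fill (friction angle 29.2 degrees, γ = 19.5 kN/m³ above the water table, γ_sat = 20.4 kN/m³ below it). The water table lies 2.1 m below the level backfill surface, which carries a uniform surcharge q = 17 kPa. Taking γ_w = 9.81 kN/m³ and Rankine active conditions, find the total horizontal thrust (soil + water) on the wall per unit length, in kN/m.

154 kN/m

K_a = tan²(45° − φ/2) = 0.3442.
γ' = 20.4 − 9.81 = 10.59 kN/m³. h₂ = H − d_w = 3.1 m.
σ'_h: at surface K_a·q = 5.852; at WT K_a(q+γd_w) = 19.95; at base K_a(q+γd_w+γ'h₂) = 31.25 kPa.
P₁ = ½(5.852+19.95)×2.1 = 27.09; P₂ = ½(19.95+31.25)×3.1 = 79.35; P_w = ½γ_w h₂² = 47.14.
Total = 27.09+79.35+47.14 = 153.6 kN/m.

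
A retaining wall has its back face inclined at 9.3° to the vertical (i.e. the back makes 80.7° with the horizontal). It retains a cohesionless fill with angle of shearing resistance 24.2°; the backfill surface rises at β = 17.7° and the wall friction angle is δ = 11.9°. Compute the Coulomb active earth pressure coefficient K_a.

0.639

K_a = sin²(α+φ) / [sin²α · sin(α−δ) · (1 + √{sin(φ+δ)sin(φ−β) / (sin(α−δ)sin(α+β))})²].
With α = 80.7°, φ = 24.2°, δ = 11.9°, β = 17.7°: K_a = 0.6388.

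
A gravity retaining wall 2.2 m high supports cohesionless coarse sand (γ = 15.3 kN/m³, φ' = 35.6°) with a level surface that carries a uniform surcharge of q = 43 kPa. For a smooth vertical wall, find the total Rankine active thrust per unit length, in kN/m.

K_a = tan²(45° − φ/2) = 0.2641.
Soil triangle: ½ K_a γ H² = 0.5×0.2641×15.3×2.2² = 9.779 kN/m.
Surcharge rectangle: K_a q H = 0.2641×43×2.2 = 24.99 kN/m.
Total = 9.779 + 24.99 = 34.77 kN/m.

34.8 kN/m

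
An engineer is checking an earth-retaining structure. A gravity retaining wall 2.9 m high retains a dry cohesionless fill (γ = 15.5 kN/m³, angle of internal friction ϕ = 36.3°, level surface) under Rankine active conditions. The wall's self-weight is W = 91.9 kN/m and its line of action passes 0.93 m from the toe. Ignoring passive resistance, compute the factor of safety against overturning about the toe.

5.29

K_a = tan²(45° − 36.3°/2) = 0.2563.
P_a = ½K_aγH² = 0.5×0.2563×15.5×2.9² = 16.70 kN/m, acting at H/3 = 0.9667 m above the base.
Overturning moment M_o = P_a × H/3 = 16.70 × 0.9667 = 16.15.
Resisting moment M_r = W × 0.93 = 91.9 × 0.93 = 85.47.
FS_overturning = M_r/M_o = 85.47/16.15 = 5.293.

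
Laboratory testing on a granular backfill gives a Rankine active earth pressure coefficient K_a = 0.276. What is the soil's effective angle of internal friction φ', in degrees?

K_a = tan²(45° − φ/2) ⇒ 45° − φ/2 = arctan(√0.276) = 27.72°.
φ = 2(45° − 27.72°) = 34.57°.

34.6°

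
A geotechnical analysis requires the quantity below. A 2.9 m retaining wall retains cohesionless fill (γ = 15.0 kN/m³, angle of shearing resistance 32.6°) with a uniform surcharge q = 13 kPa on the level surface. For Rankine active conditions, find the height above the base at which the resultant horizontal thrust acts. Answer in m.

1.15 m

K_a = 0.2997.
Triangular part P₁ = ½K_aγH² = 18.91 at H/3 = 0.9667 m; rectangular part P₂ = K_a q H = 11.30 at H/2 = 1.450 m.
ȳ = (P₁·0.9667 + P₂·1.450)/(P₁+P₂) = 1.147 m.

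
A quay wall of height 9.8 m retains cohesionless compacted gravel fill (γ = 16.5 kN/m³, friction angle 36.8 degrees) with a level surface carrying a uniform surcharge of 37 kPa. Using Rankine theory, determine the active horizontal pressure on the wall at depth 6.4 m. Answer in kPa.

35.8 kPa

K_a = (1 − sin φ)/(1 + sin φ) = 0.2508.
σ_v = γz + q = 16.5 × 6.4 + 37 = 142.6 kPa.
σ_h = K_a σ_v = 0.2508 × 142.6 = 35.76 kPa.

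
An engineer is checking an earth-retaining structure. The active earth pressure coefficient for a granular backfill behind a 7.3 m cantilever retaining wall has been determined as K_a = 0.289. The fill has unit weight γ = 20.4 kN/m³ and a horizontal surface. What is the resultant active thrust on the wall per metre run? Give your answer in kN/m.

157 kN/m

P = ½ K_a γ H² = 0.5 × 0.289 × 20.4 × 7.3² = 157.1 kN/m.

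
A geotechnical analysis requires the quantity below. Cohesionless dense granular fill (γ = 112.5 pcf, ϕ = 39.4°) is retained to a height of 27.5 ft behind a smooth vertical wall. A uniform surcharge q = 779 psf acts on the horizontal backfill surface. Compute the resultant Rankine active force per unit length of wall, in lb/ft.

K_a = tan²(45° − φ/2) = 0.2234.
Soil triangle: ½ K_a γ H² = 0.5×0.2234×112.5×27.5² = 9505 lb/ft.
Surcharge rectangle: K_a q H = 0.2234×779×27.5 = 4787 lb/ft.
Total = 9505 + 4787 = 14290 lb/ft.

14300 lb/ft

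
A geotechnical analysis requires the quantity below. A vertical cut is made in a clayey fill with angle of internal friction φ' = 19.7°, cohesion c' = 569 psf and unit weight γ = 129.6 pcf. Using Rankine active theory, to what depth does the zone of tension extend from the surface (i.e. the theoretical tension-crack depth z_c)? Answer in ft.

K_a = tan²(45° − 19.7°/2) = 0.4958; √K_a = 0.7041.
The active pressure is zero where K_a γ z = 2c√K_a, so z_c = 2c/(γ√K_a) = 2×569/(129.6×0.7041) = 12.47 ft.

12.5 ft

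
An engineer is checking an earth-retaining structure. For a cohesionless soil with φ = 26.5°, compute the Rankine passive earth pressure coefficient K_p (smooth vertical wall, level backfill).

2.61

K_p = (1 + sin φ)/(1 − sin φ) = tan²(45° + 26.5°/2) = 2.611.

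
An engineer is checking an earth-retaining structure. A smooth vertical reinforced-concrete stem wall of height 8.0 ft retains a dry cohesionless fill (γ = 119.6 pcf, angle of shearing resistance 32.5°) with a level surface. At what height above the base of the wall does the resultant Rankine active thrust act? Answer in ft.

K_a = 0.3010.
The pressure distribution is triangular, so the resultant acts at H/3 above the base = 8.0/3 = 2.667 ft.

2.67 ft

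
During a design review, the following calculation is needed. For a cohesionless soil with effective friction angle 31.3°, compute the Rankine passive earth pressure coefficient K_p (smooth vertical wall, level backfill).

3.16

K_p = (1 + sin φ)/(1 − sin φ) = tan²(45° + 31.3°/2) = 3.162.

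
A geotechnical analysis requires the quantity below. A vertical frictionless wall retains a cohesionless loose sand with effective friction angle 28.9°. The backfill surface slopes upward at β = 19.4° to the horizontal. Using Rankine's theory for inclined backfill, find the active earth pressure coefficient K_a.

0.432

K_a = cos β · (cos β − √(cos²β − cos²φ)) / (cos β + √(cos²β − cos²φ)).
cos β = 0.9432, cos φ = 0.8755, √(cos²β − cos²φ) = 0.3510.
K_a = 0.9432 × (0.9432 − 0.3510)/(0.9432 + 0.3510) = 0.4316.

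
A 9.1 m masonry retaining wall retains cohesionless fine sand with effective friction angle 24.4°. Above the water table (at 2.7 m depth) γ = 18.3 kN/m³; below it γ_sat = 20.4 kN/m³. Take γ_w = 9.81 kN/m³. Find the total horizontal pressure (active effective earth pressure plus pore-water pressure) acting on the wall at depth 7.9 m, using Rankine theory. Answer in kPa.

94.4 kPa

K_a = (1 − sin φ)/(1 + sin φ) = 0.4153.
γ' = 20.4 − 9.81 = 10.59 kN/m³.
Effective vertical stress at 7.9 m: σ'_v = 18.3×2.7 + 10.59×5.20 = 104.5 kPa.
σ'_h = K_a σ'_v = 0.4153 × 104.5 = 43.39 kPa; u = γ_w × 5.20 = 51.01 kPa.
Total σ_h = 43.39 + 51.01 = 94.40 kPa.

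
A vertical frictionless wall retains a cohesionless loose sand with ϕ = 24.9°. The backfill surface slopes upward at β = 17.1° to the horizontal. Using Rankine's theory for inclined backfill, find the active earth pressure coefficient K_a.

0.498

K_a = cos β · (cos β − √(cos²β − cos²φ)) / (cos β + √(cos²β − cos²φ)).
cos β = 0.9558, cos φ = 0.9070, √(cos²β − cos²φ) = 0.3013.
K_a = 0.9558 × (0.9558 − 0.3013)/(0.9558 + 0.3013) = 0.4976.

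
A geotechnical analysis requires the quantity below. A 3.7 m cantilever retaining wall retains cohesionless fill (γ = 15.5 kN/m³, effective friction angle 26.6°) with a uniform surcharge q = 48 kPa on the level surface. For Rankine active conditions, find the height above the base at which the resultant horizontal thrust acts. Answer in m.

K_a = 0.3814.
Triangular part P₁ = ½K_aγH² = 40.47 at H/3 = 1.233 m; rectangular part P₂ = K_a q H = 67.74 at H/2 = 1.850 m.
ȳ = (P₁·1.233 + P₂·1.850)/(P₁+P₂) = 1.619 m.

1.62 m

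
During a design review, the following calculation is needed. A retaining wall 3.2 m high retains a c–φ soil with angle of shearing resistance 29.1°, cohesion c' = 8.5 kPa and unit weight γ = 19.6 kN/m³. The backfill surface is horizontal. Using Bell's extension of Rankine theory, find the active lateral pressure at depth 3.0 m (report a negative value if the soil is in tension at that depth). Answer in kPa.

K_a = (1 − sin φ)/(1 + sin φ) = 0.3456.
σ_a = K_a γ z − 2c√K_a = 0.3456×19.6×3.0 − 2×8.5×0.5879 = 10.33 kPa.

10.3 kPa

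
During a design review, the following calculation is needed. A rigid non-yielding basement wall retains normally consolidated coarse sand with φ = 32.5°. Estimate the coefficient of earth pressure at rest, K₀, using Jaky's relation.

0.463

K₀ = 1 − sin φ' = 1 − sin 32.5° = 0.4627.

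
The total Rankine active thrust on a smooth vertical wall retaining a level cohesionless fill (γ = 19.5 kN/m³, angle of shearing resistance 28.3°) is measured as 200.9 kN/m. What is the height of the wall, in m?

K_a = 0.3568. P_a = ½ K_a γ H² ⇒ H = √(2P_a/(K_a γ)).
H = √(2×200.9/(0.3568×19.5)) = 7.600 m.

7.60 m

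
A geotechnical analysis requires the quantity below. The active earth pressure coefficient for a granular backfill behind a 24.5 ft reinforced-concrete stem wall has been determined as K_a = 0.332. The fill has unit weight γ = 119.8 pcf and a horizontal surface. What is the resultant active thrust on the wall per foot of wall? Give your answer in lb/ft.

P = ½ K_a γ H² = 0.5 × 0.332 × 119.8 × 24.5² = 11940 lb/ft.

11900 lb/ft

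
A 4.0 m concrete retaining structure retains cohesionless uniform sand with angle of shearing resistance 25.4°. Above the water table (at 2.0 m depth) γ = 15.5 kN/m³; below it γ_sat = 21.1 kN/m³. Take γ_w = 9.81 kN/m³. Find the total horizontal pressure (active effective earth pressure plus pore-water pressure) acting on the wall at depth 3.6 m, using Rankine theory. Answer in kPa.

K_a = (1 − sin φ)/(1 + sin φ) = 0.3996.
γ' = 21.1 − 9.81 = 11.29 kN/m³.
Effective vertical stress at 3.6 m: σ'_v = 15.5×2.0 + 11.29×1.60 = 49.06 kPa.
σ'_h = K_a σ'_v = 0.3996 × 49.06 = 19.61 kPa; u = γ_w × 1.60 = 15.70 kPa.
Total σ_h = 19.61 + 15.70 = 35.30 kPa.

35.3 kPa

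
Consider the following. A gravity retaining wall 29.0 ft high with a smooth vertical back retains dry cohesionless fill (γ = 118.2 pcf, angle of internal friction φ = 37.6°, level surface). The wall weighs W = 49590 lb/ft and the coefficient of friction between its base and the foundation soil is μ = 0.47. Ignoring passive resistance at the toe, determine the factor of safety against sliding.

K_a = tan²(45° − 37.6°/2) = 0.2421.
P_a = ½K_aγH² = 0.5×0.2421×118.2×29.0² = 12030 lb/ft, acting at H/3 = 9.667 ft above the base.
FS_sliding = μW / P_a = 0.47×49590 / 12030 = 1.937.

1.94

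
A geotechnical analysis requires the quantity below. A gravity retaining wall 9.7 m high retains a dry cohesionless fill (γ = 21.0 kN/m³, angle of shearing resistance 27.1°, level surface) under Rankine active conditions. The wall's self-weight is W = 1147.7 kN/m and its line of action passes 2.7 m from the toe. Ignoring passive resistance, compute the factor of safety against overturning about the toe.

K_a = tan²(45° − 27.1°/2) = 0.3741.
P_a = ½K_aγH² = 0.5×0.3741×21.0×9.7² = 369.5 kN/m, acting at H/3 = 3.233 m above the base.
Overturning moment M_o = P_a × H/3 = 369.5 × 3.233 = 1195.
Resisting moment M_r = W × 2.7 = 1147.7 × 2.7 = 3099.
FS_overturning = M_r/M_o = 3099/1195 = 2.593.

2.59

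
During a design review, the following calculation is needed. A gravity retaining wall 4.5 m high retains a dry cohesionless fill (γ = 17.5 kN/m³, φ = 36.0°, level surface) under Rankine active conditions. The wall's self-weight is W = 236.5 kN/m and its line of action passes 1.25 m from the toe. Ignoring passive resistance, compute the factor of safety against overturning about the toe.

K_a = tan²(45° − 36.0°/2) = 0.2596.
P_a = ½K_aγH² = 0.5×0.2596×17.5×4.5² = 46.00 kN/m, acting at H/3 = 1.500 m above the base.
Overturning moment M_o = P_a × H/3 = 46.00 × 1.500 = 69.00.
Resisting moment M_r = W × 1.25 = 236.5 × 1.25 = 295.6.
FS_overturning = M_r/M_o = 295.6/69.00 = 4.284.

4.28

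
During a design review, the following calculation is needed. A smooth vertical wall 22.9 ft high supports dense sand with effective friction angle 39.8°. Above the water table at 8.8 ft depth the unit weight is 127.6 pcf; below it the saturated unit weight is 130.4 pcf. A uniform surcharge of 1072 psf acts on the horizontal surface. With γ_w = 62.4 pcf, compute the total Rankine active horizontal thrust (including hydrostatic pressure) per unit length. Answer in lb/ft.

17600 lb/ft

K_a = tan²(45° − φ/2) = 0.2194.
γ' = 130.4 − 62.4 = 68.00 pcf. h₂ = H − d_w = 14.1 ft.
σ'_h: at surface K_a·q = 235.2; at WT K_a(q+γd_w) = 481.6; at base K_a(q+γd_w+γ'h₂) = 692.0 psf.
P₁ = ½(235.2+481.6)×8.8 = 3154; P₂ = ½(481.6+692.0)×14.1 = 8274; P_w = ½γ_w h₂² = 6203.
Total = 3154+8274+6203 = 17630 lb/ft.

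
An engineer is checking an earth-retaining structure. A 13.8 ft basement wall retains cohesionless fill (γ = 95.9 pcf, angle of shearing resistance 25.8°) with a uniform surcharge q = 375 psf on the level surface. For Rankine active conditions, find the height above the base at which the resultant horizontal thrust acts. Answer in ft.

K_a = 0.3935.
Triangular part P₁ = ½K_aγH² = 3593 at H/3 = 4.600 ft; rectangular part P₂ = K_a q H = 2036 at H/2 = 6.900 ft.
ȳ = (P₁·4.600 + P₂·6.900)/(P₁+P₂) = 5.432 ft.

5.43 ft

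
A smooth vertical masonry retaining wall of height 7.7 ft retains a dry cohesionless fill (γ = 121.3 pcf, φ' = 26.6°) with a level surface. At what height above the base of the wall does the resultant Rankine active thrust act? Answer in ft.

2.57 ft

K_a = 0.3814.
The pressure distribution is triangular, so the resultant acts at H/3 above the base = 7.7/3 = 2.567 ft.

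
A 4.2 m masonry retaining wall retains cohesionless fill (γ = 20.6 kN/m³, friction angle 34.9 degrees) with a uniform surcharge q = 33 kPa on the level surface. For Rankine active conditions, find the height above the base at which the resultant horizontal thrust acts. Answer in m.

1.70 m

K_a = 0.2721.
Triangular part P₁ = ½K_aγH² = 49.45 at H/3 = 1.400 m; rectangular part P₂ = K_a q H = 37.72 at H/2 = 2.100 m.
ȳ = (P₁·1.400 + P₂·2.100)/(P₁+P₂) = 1.703 m.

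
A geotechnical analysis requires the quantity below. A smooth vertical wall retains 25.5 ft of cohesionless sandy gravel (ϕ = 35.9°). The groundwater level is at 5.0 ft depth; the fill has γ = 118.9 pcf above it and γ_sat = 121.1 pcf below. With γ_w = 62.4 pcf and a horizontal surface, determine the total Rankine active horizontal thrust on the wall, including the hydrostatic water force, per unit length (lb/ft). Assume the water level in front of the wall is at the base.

19900 lb/ft

K_a = tan²(45° − φ/2) = 0.2607.
γ' = 121.1 − 62.4 = 58.70 pcf. Depth below WT = 20.5 ft.
σ'_h at WT = K_a γ d_w = 155.0 psf; at base = 155.0 + K_a γ' × 20.5 = 468.8 psf.
P₁ (0–5.0 ft) = ½×155.0×5.0 = 387.5. P₂ (5.0–25.5 ft) = ½(155.0+468.8)×20.5 = 6394.
P_w = ½ γ_w h₂² = 0.5×62.4×20.5² = 13110. Total = 387.5+6394+13110 = 19890 lb/ft.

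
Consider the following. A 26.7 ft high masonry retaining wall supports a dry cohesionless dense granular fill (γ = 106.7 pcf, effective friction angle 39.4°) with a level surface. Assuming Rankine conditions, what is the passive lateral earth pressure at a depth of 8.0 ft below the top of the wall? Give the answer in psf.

3820 psf

K_p = (1 + sin φ)/(1 − sin φ) = 4.475.
σ_h = K_p γ z = 4.475 × 106.7 × 8.0 = 3820 psf.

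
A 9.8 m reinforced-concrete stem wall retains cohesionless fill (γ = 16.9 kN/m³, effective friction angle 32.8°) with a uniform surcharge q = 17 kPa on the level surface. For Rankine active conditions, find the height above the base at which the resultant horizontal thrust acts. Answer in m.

3.54 m

K_a = 0.2973.
Triangular part P₁ = ½K_aγH² = 241.2 at H/3 = 3.267 m; rectangular part P₂ = K_a q H = 49.52 at H/2 = 4.900 m.
ȳ = (P₁·3.267 + P₂·4.900)/(P₁+P₂) = 3.545 m.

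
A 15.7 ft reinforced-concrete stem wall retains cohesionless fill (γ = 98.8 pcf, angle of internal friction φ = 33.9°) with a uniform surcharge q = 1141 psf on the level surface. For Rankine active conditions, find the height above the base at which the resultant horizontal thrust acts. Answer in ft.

K_a = 0.2839.
Triangular part P₁ = ½K_aγH² = 3457 at H/3 = 5.233 ft; rectangular part P₂ = K_a q H = 5086 at H/2 = 7.850 ft.
ȳ = (P₁·5.233 + P₂·7.850)/(P₁+P₂) = 6.791 ft.

6.79 ft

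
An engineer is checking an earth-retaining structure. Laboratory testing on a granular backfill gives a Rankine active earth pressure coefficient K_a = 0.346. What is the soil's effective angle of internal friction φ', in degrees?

K_a = tan²(45° − φ/2) ⇒ 45° − φ/2 = arctan(√0.346) = 30.46°.
φ = 2(45° − 30.46°) = 29.07°.

29.1°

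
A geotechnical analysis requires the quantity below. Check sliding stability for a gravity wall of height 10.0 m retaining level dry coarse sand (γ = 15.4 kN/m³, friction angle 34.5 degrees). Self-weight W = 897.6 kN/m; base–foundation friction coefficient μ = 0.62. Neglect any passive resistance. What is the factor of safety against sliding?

2.61

K_a = tan²(45° − 34.5°/2) = 0.2768.
P_a = ½K_aγH² = 0.5×0.2768×15.4×10.0² = 213.1 kN/m, acting at H/3 = 3.333 m above the base.
FS_sliding = μW / P_a = 0.62×897.6 / 213.1 = 2.611.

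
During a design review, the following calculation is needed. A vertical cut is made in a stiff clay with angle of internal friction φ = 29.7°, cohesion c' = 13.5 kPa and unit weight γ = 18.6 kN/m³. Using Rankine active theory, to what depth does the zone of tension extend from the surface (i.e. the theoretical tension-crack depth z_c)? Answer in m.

K_a = tan²(45° − 29.7°/2) = 0.3374; √K_a = 0.5808.
The active pressure is zero where K_a γ z = 2c√K_a, so z_c = 2c/(γ√K_a) = 2×13.5/(18.6×0.5808) = 2.499 m.

2.50 m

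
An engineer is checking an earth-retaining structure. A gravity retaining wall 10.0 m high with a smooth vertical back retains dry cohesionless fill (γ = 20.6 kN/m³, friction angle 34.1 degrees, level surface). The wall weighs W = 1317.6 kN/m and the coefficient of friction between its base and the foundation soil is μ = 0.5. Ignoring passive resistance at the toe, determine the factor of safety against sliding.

K_a = tan²(45° − 34.1°/2) = 0.2815.
P_a = ½K_aγH² = 0.5×0.2815×20.6×10.0² = 290.0 kN/m, acting at H/3 = 3.333 m above the base.
FS_sliding = μW / P_a = 0.5×1317.6 / 290.0 = 2.272.

2.27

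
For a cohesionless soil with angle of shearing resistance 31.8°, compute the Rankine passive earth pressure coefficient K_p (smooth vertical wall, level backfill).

3.23

K_p = (1 + sin φ)/(1 − sin φ) = tan²(45° + 31.8°/2) = 3.228.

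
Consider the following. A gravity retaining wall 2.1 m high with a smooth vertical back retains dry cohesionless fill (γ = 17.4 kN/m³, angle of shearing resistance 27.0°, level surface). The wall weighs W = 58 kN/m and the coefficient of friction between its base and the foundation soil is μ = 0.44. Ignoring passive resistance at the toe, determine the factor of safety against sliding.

1.77

K_a = tan²(45° − 27.0°/2) = 0.3755.
P_a = ½K_aγH² = 0.5×0.3755×17.4×2.1² = 14.41 kN/m, acting at H/3 = 0.7000 m above the base.
FS_sliding = μW / P_a = 0.44×58 / 14.41 = 1.771.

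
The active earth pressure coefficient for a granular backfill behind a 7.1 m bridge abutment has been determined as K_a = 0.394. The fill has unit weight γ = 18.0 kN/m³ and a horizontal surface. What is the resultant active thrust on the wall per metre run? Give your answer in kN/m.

P = ½ K_a γ H² = 0.5 × 0.394 × 18.0 × 7.1² = 178.8 kN/m.

179 kN/m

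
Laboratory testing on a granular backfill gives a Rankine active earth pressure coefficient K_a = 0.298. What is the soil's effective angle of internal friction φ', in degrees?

32.7°

K_a = tan²(45° − φ/2) ⇒ 45° − φ/2 = arctan(√0.298) = 28.63°.
φ = 2(45° − 28.63°) = 32.74°.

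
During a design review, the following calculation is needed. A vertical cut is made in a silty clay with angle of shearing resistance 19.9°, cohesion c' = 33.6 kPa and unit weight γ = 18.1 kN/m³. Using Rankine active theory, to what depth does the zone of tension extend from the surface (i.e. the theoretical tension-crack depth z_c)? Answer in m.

K_a = tan²(45° − 19.9°/2) = 0.4921; √K_a = 0.7015.
The active pressure is zero where K_a γ z = 2c√K_a, so z_c = 2c/(γ√K_a) = 2×33.6/(18.1×0.7015) = 5.292 m.

5.29 m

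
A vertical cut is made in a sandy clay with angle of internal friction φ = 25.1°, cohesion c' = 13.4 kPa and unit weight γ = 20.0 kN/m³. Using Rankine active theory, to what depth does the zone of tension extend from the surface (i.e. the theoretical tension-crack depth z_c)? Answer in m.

2.11 m

K_a = tan²(45° − 25.1°/2) = 0.4043; √K_a = 0.6358.
The active pressure is zero where K_a γ z = 2c√K_a, so z_c = 2c/(γ√K_a) = 2×13.4/(20.0×0.6358) = 2.107 m.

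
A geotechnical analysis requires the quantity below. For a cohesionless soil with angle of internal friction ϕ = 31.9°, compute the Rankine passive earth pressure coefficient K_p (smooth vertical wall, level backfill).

K_p = (1 + sin φ)/(1 − sin φ) = tan²(45° + 31.9°/2) = 3.241.

3.24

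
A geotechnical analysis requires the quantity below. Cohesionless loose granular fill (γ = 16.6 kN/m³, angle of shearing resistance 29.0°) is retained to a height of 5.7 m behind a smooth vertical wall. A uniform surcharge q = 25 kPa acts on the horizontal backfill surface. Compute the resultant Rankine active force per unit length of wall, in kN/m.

143 kN/m

K_a = tan²(45° − φ/2) = 0.3470.
Soil triangle: ½ K_a γ H² = 0.5×0.3470×16.6×5.7² = 93.57 kN/m.
Surcharge rectangle: K_a q H = 0.3470×25×5.7 = 49.44 kN/m.
Total = 93.57 + 49.44 = 143.0 kN/m.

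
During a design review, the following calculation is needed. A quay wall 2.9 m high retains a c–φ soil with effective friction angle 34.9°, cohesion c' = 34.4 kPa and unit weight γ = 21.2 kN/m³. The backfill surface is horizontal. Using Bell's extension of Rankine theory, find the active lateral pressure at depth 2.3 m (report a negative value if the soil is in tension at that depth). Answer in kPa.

-22.6 kPa

K_a = (1 − sin φ)/(1 + sin φ) = 0.2721.
σ_a = K_a γ z − 2c√K_a = 0.2721×21.2×2.3 − 2×34.4×0.5217 = -22.62 kPa.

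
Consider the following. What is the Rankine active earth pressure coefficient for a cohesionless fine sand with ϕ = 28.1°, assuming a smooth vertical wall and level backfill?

K_a = (1 − sin φ)/(1 + sin φ) = (1 − sin 28.1°)/(1 + sin 28.1°) = 0.3596.

0.360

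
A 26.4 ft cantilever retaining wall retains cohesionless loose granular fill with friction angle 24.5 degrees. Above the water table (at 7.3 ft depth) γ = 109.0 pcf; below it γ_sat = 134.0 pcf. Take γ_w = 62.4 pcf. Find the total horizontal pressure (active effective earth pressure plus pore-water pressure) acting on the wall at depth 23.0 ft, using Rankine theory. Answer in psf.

1770 psf

K_a = (1 − sin φ)/(1 + sin φ) = 0.4137.
γ' = 134.0 − 62.4 = 71.60 pcf.
Effective vertical stress at 23.0 ft: σ'_v = 109.0×7.3 + 71.60×15.7 = 1920 psf.
σ'_h = K_a σ'_v = 0.4137 × 1920 = 794.3 psf; u = γ_w × 15.7 = 979.7 psf.
Total σ_h = 794.3 + 979.7 = 1774 psf.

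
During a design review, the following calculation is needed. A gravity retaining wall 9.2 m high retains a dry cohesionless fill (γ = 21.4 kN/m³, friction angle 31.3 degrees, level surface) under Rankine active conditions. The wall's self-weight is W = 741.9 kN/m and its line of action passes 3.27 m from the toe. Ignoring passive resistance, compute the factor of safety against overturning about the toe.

2.76

K_a = tan²(45° − 31.3°/2) = 0.3162.
P_a = ½K_aγH² = 0.5×0.3162×21.4×9.2² = 286.4 kN/m, acting at H/3 = 3.067 m above the base.
Overturning moment M_o = P_a × H/3 = 286.4 × 3.067 = 878.2.
Resisting moment M_r = W × 3.27 = 741.9 × 3.27 = 2426.
FS_overturning = M_r/M_o = 2426/878.2 = 2.762.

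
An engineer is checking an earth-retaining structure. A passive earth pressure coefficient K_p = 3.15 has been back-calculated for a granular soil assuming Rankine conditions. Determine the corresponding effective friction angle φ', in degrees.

K_p = (1+sin φ)/(1−sin φ) ⇒ sin φ = (K_p − 1)/(K_p + 1) = 0.5181.
φ = arcsin(0.5181) = 31.20°.

31.2°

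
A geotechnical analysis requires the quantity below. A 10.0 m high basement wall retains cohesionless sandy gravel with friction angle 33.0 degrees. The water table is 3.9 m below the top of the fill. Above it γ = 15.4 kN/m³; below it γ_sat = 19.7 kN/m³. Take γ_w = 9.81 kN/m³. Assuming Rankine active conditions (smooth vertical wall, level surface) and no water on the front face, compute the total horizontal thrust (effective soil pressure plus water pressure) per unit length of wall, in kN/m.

379 kN/m

K_a = tan²(45° − φ/2) = 0.2948.
γ' = 19.7 − 9.81 = 9.890 kN/m³. Depth below WT = 6.1 m.
σ'_h at WT = K_a γ d_w = 17.71 kPa; at base = 17.71 + K_a γ' × 6.1 = 35.49 kPa.
P₁ (0–3.9 m) = ½×17.71×3.9 = 34.53. P₂ (3.9–10.0 m) = ½(17.71+35.49)×6.1 = 162.2.
P_w = ½ γ_w h₂² = 0.5×9.81×6.1² = 182.5. Total = 34.53+162.2+182.5 = 379.3 kN/m.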